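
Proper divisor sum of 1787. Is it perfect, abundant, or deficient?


Proper divisors: 1
Sum = 1 = 1
1 < 1787 → deficient

s(1787) = 1 (deficient)


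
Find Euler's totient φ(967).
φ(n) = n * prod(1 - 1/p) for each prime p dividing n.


967 = 967
Prime factors: 967
φ(967) = 967 × (1-1/967)
= 967 × 966/967 = 966

φ(967) = 966


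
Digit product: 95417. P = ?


9 × 5 × 4 × 1 × 7 = 1260


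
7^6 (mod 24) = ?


7^1 mod 24 = 7
7^2 mod 24 = 1
7^3 mod 24 = 7
7^4 mod 24 = 1
7^5 mod 24 = 7
7^6 mod 24 = 1


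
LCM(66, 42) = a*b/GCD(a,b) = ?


GCD(66, 42) = 6
LCM = 66*42/6 = 2772/6 = 462

LCM = 462


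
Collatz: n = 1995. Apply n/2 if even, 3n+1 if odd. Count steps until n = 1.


1995 → 5986 → 2993 → 8980 → 4490 → 2245 → 6736 → 3368 → 1684 → 842 → 421 → 1264 → 632 → 316 → 158 → 79 → 238 → 119 → 358 → 179 → 538 → 269 → 808 → 404 → 202 → 101 → 304 → 152 → 76 → 38 → 19 → 58 → 29 → 88 → 44 → 22 → 11 → 34 → 17 → 52 → 26 → 13 → 40 → 20 → 10 → 5 → 16 → 8 → 4 → 2 → 1
Total steps = 50

50 steps


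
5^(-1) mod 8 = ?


Use the extended Euclidean algorithm on (8, 5); each row r = 8*s + 5*t:
r=8, s=1, t=0
r=5, s=0, t=1
q=1: r=3, s=1, t=-1   [8*(1) + 5*(-1) = 3]
q=1: r=2, s=-1, t=2   [8*(-1) + 5*(2) = 2]
q=1: r=1, s=2, t=-3   [8*(2) + 5*(-3) = 1]
q=2: r=0, s=-5, t=8   [8*(-5) + 5*(8) = 0]
GCD = 1 with t = -3, so 5*(-3) ≡ 1 (mod 8)
Inverse = -3 mod 8 = 5
Check: 5 * 5 = 25 ≡ 1 (mod 8)

5^(-1) ≡ 5 (mod 8)


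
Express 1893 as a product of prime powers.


1893 / 3 = 631
631 / 631 = 1
1893 = 3 × 631


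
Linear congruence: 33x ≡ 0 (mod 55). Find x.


GCD(33, 55) = 11 divides 0
Divide: 3x ≡ 0 (mod 5)
x ≡ 0 (mod 5)


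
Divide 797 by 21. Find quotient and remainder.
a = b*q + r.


797 = 21 * 37 + 20
Check: 777 + 20 = 797

q = 37, r = 20


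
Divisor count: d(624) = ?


624 = 2^4 × 3^1 × 13^1
d(624) = (4+1) × (1+1) × (1+1) = 20

20 divisors


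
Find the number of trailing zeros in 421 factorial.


floor(421/5) = 84
floor(421/25) = 16
floor(421/125) = 3
Total = 103

103 trailing zeros


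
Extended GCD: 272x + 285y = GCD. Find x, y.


Tabular extended Euclidean (each row: r = 272*s + 285*t):
r=272, s=1, t=0
r=285, s=0, t=1
q=0: r=272, s=1, t=0   [272*(1) + 285*(0) = 272]
q=1: r=13, s=-1, t=1   [272*(-1) + 285*(1) = 13]
q=20: r=12, s=21, t=-20   [272*(21) + 285*(-20) = 12]
q=1: r=1, s=-22, t=21   [272*(-22) + 285*(21) = 1]
q=12: r=0, s=285, t=-272   [272*(285) + 285*(-272) = 0]
GCD = 1; from the row with r=1: x=-22, y=21
Check: 272*(-22) + 285*(21) = -5984 + 5985 = 1

GCD = 1, x = -22, y = 21


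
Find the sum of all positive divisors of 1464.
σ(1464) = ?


Divisors of 1464: 1, 2, 3, 4, 6, 8, 12, 24, 61, 122, 183, 244, 366, 488, 732, 1464
Sum = 1 + 2 + 3 + 4 + 6 + 8 + 12 + 24 + 61 + 122 + 183 + 244 + 366 + 488 + 732 + 1464 = 3720

σ(1464) = 3720


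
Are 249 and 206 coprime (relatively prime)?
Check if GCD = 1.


Euclidean algorithm:
249 = 1 * 206 + 43
206 = 4 * 43 + 34
43 = 1 * 34 + 9
34 = 3 * 9 + 7
9 = 1 * 7 + 2
7 = 3 * 2 + 1
2 = 2 * 1 + 0
GCD(249, 206) = 1

Yes, coprime (GCD = 1)


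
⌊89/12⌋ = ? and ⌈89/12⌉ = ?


89/12 = 7.4167
floor = 7
ceil = 8

floor = 7, ceil = 8


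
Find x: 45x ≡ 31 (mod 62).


GCD(45, 62) = 1, unique solution
a^(-1) mod 62 = 51
x = 51 * 31 mod 62 = 31

x ≡ 31 (mod 62)


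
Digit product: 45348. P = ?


4 × 5 × 3 × 4 × 8 = 1920


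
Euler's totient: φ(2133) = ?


2133 = 3^3 × 79
Prime factors: 3, 79
φ(2133) = 2133 × (1-1/3) × (1-1/79)
= 2133 × 2/3 × 78/79 = 1404

φ(2133) = 1404


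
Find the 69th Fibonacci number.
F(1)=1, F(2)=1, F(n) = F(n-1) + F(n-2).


Sequence: 1, 1, 2, 3, 5, 8, 13, 21, 34, 55, 89, 144, 233, 377, 610, 987, 1597, 2584, 4181, 6765, 10946, 17711, 28657, 46368, 75025, 121393, 196418, 317811, 514229, 832040, 1346269, 2178309, 3524578, 5702887, 9227465, 14930352, 24157817, 39088169, 63245986, 102334155, 165580141, 267914296, 433494437, 701408733, 1134903170, 1836311903, 2971215073, 4807526976, 7778742049, 12586269025, 20365011074, 32951280099, 53316291173, 86267571272, 139583862445, 225851433717, 365435296162, 591286729879, 956722026041, 1548008755920, 2504730781961, 4052739537881, 6557470319842, 10610209857723, 17167680177565, 27777890035288, 44945570212853, 72723460248141, 117669030460994
F(69) = 117669030460994


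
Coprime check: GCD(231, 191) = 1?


Euclidean algorithm:
231 = 1 * 191 + 40
191 = 4 * 40 + 31
40 = 1 * 31 + 9
31 = 3 * 9 + 4
9 = 2 * 4 + 1
4 = 4 * 1 + 0
GCD(231, 191) = 1

Yes, coprime (GCD = 1)


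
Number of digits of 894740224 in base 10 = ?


894740224 has 9 digits in base 10
floor(log10(894740224)) + 1 = floor(8.9517) + 1 = 9

9 digits (base 10)


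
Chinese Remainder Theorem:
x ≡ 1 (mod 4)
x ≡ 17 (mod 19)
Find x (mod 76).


M = 4*19 = 76
M1 = M/4 = 19, M2 = M/19 = 4
M1^(-1) mod 4 = 3, M2^(-1) mod 19 = 5
x = 1*19*3 + 17*4*5 = 397
397 mod 76 = 17
Check: 17 mod 4 = 1 ✓, 17 mod 19 = 17 ✓

x ≡ 17 (mod 76)


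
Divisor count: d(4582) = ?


4582 = 2^1 × 29^1 × 79^1
d(4582) = (1+1) × (1+1) × (1+1) = 8

8 divisors


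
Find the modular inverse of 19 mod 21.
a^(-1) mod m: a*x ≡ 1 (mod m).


Use the extended Euclidean algorithm on (21, 19); each row r = 21*s + 19*t:
r=21, s=1, t=0
r=19, s=0, t=1
q=1: r=2, s=1, t=-1   [21*(1) + 19*(-1) = 2]
q=9: r=1, s=-9, t=10   [21*(-9) + 19*(10) = 1]
q=2: r=0, s=19, t=-21   [21*(19) + 19*(-21) = 0]
GCD = 1 with t = 10, so 19*(10) ≡ 1 (mod 21)
Inverse = 10 mod 21 = 10
Check: 19 * 10 = 190 ≡ 1 (mod 21)

19^(-1) ≡ 10 (mod 21)


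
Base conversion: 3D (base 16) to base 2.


3D (base 16) = 61 (decimal)
61 (decimal) = 111101 (base 2)


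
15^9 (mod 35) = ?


15^1 mod 35 = 15
15^2 mod 35 = 15
15^3 mod 35 = 15
15^4 mod 35 = 15
15^5 mod 35 = 15
15^6 mod 35 = 15
15^7 mod 35 = 15
15^8 mod 35 = 15
15^9 mod 35 = 15


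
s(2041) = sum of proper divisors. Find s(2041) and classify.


Proper divisors: 1, 13, 157
Sum = 1 + 13 + 157 = 171
171 < 2041 → deficient

s(2041) = 171 (deficient)


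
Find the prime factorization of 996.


996 / 2 = 498
498 / 2 = 249
249 / 3 = 83
83 / 83 = 1
996 = 2^2 × 3 × 83


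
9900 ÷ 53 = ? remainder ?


9900 = 53 * 186 + 42
Check: 9858 + 42 = 9900

q = 186, r = 42


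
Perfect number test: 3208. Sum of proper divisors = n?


Proper divisors of 3208: 1, 2, 4, 8, 401, 802, 1604
Sum = 1 + 2 + 4 + 8 + 401 + 802 + 1604 = 2822

No, 3208 is not perfect (2822 ≠ 3208)


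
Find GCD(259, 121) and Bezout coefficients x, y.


Tabular extended Euclidean (each row: r = 259*s + 121*t):
r=259, s=1, t=0
r=121, s=0, t=1
q=2: r=17, s=1, t=-2   [259*(1) + 121*(-2) = 17]
q=7: r=2, s=-7, t=15   [259*(-7) + 121*(15) = 2]
q=8: r=1, s=57, t=-122   [259*(57) + 121*(-122) = 1]
q=2: r=0, s=-121, t=259   [259*(-121) + 121*(259) = 0]
GCD = 1; from the row with r=1: x=57, y=-122
Check: 259*(57) + 121*(-122) = 14763 - 14762 = 1

GCD = 1, x = 57, y = -122


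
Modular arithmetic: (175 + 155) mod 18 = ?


175 + 155 = 330
330 mod 18 = 6


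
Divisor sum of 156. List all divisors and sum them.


Divisors of 156: 1, 2, 3, 4, 6, 12, 13, 26, 39, 52, 78, 156
Sum = 1 + 2 + 3 + 4 + 6 + 12 + 13 + 26 + 39 + 52 + 78 + 156 = 392

σ(156) = 392


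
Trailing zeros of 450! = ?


floor(450/5) = 90
floor(450/25) = 18
floor(450/125) = 3
Total = 111

111 trailing zeros


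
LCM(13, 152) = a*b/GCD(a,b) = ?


GCD(13, 152) = 1
LCM = 13*152/1 = 1976/1 = 1976

LCM = 1976


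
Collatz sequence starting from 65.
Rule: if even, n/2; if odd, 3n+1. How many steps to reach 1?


65 → 196 → 98 → 49 → 148 → 74 → 37 → 112 → 56 → 28 → 14 → 7 → 22 → 11 → 34 → 17 → 52 → 26 → 13 → 40 → 20 → 10 → 5 → 16 → 8 → 4 → 2 → 1
Total steps = 27

27 steps


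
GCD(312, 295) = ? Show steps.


312 = 1 * 295 + 17
295 = 17 * 17 + 6
17 = 2 * 6 + 5
6 = 1 * 5 + 1
5 = 5 * 1 + 0
GCD = 1


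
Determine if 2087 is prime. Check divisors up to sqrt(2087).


Check divisors up to sqrt(2087) = 45.6837
No divisors found.
2087 is prime.

Yes, 2087 is prime


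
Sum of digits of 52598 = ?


5 + 2 + 5 + 9 + 8 = 29


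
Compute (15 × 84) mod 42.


15 × 84 = 1260
1260 mod 42 = 0


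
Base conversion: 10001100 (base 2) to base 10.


10001100 (base 2) = 140 (decimal)
140 (decimal) = 140 (base 10)


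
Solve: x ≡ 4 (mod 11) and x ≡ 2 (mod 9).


M = 11*9 = 99
M1 = M/11 = 9, M2 = M/9 = 11
M1^(-1) mod 11 = 5, M2^(-1) mod 9 = 5
x = 4*9*5 + 2*11*5 = 290
290 mod 99 = 92
Check: 92 mod 11 = 4 ✓, 92 mod 9 = 2 ✓

x ≡ 92 (mod 99)


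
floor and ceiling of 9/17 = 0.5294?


9/17 = 0.5294
floor = 0
ceil = 1

floor = 0, ceil = 1


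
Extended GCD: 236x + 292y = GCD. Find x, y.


Tabular extended Euclidean (each row: r = 236*s + 292*t):
r=236, s=1, t=0
r=292, s=0, t=1
q=0: r=236, s=1, t=0   [236*(1) + 292*(0) = 236]
q=1: r=56, s=-1, t=1   [236*(-1) + 292*(1) = 56]
q=4: r=12, s=5, t=-4   [236*(5) + 292*(-4) = 12]
q=4: r=8, s=-21, t=17   [236*(-21) + 292*(17) = 8]
q=1: r=4, s=26, t=-21   [236*(26) + 292*(-21) = 4]
q=2: r=0, s=-73, t=59   [236*(-73) + 292*(59) = 0]
GCD = 4; from the row with r=4: x=26, y=-21
Check: 236*(26) + 292*(-21) = 6136 - 6132 = 4

GCD = 4, x = 26, y = -21


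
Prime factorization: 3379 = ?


3379 / 31 = 109
109 / 109 = 1
3379 = 31 × 109


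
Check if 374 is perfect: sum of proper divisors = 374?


Proper divisors of 374: 1, 2, 11, 17, 22, 34, 187
Sum = 1 + 2 + 11 + 17 + 22 + 34 + 187 = 274

No, 374 is not perfect (274 ≠ 374)


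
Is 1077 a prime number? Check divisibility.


1077 / 3 = 359 (exact division)
1077 is NOT prime.

No, 1077 is not prime


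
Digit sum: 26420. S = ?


2 + 6 + 4 + 2 + 0 = 14


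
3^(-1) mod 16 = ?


Use the extended Euclidean algorithm on (16, 3); each row r = 16*s + 3*t:
r=16, s=1, t=0
r=3, s=0, t=1
q=5: r=1, s=1, t=-5   [16*(1) + 3*(-5) = 1]
q=3: r=0, s=-3, t=16   [16*(-3) + 3*(16) = 0]
GCD = 1 with t = -5, so 3*(-5) ≡ 1 (mod 16)
Inverse = -5 mod 16 = 11
Check: 3 * 11 = 33 ≡ 1 (mod 16)

3^(-1) ≡ 11 (mod 16)


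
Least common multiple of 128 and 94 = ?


GCD(128, 94) = 2
LCM = 128*94/2 = 12032/2 = 6016

LCM = 6016


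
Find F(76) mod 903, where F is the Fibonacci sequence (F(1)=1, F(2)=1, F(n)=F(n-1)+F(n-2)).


F(k) mod 903 for k=1..76:
1, 1, 2, 3, 5, 8, 13, 21, 34, 55, 89, 144, 233, 377, 610, 84, 694, 778, 569, 444, 110, 554, 664, 315, 76, 391, 467, 858, 422, 377, 799, 273, 169, 442, 611, 150, 761, 8, 769, 777, 643, 517, 257, 774, 128, 902, 127, 126, 253, 379, 632, 108, 740, 848, 685, 630, 412, 139, 551, 690, 338, 125, 463, 588, 148, 736, 884, 717, 698, 512, 307, 819, 223, 139, 362, 501
F(76) mod 903 = 501


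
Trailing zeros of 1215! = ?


floor(1215/5) = 243
floor(1215/25) = 48
floor(1215/125) = 9
floor(1215/625) = 1
Total = 301

301 trailing zeros


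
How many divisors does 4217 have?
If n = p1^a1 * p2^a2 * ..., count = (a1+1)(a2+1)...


4217 = 4217^1
d(4217) = (1+1) = 2

2 divisors


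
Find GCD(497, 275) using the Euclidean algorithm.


497 = 1 * 275 + 222
275 = 1 * 222 + 53
222 = 4 * 53 + 10
53 = 5 * 10 + 3
10 = 3 * 3 + 1
3 = 3 * 1 + 0
GCD = 1


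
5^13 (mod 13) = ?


5^1 mod 13 = 5
5^2 mod 13 = 12
5^3 mod 13 = 8
5^4 mod 13 = 1
5^5 mod 13 = 5
5^6 mod 13 = 12
5^7 mod 13 = 8
5^8 mod 13 = 1
5^9 mod 13 = 5
5^10 mod 13 = 12
5^11 mod 13 = 8
5^12 mod 13 = 1
5^13 mod 13 = 5


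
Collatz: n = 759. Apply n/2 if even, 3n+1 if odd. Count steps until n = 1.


759 → 2278 → 1139 → 3418 → 1709 → 5128 → 2564 → 1282 → 641 → 1924 → 962 → 481 → 1444 → 722 → 361 → 1084 → 542 → 271 → 814 → 407 → 1222 → 611 → 1834 → 917 → 2752 → 1376 → 688 → 344 → 172 → 86 → 43 → 130 → 65 → 196 → 98 → 49 → 148 → 74 → 37 → 112 → 56 → 28 → 14 → 7 → 22 → 11 → 34 → 17 → 52 → 26 → 13 → 40 → 20 → 10 → 5 → 16 → 8 → 4 → 2 → 1
Total steps = 59

59 steps


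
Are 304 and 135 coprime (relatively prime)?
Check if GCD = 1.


Euclidean algorithm:
304 = 2 * 135 + 34
135 = 3 * 34 + 33
34 = 1 * 33 + 1
33 = 33 * 1 + 0
GCD(304, 135) = 1

Yes, coprime (GCD = 1)


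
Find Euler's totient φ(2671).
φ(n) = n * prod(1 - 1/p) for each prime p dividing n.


2671 = 2671
Prime factors: 2671
φ(2671) = 2671 × (1-1/2671)
= 2671 × 2670/2671 = 2670

φ(2671) = 2670


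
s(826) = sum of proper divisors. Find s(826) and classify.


Proper divisors: 1, 2, 7, 14, 59, 118, 413
Sum = 1 + 2 + 7 + 14 + 59 + 118 + 413 = 614
614 < 826 → deficient

s(826) = 614 (deficient)


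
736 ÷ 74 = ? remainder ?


736 = 74 * 9 + 70
Check: 666 + 70 = 736

q = 9, r = 70


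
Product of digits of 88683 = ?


8 × 8 × 6 × 8 × 3 = 9216


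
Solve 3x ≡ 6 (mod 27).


GCD(3, 27) = 3 divides 6
Divide: 1x ≡ 2 (mod 9)
x ≡ 2 (mod 9)


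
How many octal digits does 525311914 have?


525311914 in base 8 = 3723717652
Number of digits = 10

10 digits (base 8)


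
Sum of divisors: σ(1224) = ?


Divisors of 1224: 1, 2, 3, 4, 6, 8, 9, 12, 17, 18, 24, 34, 36, 51, 68, 72, 102, 136, 153, 204, 306, 408, 612, 1224
Sum = 1 + 2 + 3 + 4 + 6 + 8 + 9 + 12 + 17 + 18 + 24 + 34 + 36 + 51 + 68 + 72 + 102 + 136 + 153 + 204 + 306 + 408 + 612 + 1224 = 3510

σ(1224) = 3510


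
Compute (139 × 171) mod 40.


139 × 171 = 23769
23769 mod 40 = 9


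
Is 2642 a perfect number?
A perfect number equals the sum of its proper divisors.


Proper divisors of 2642: 1, 2, 1321
Sum = 1 + 2 + 1321 = 1324

No, 2642 is not perfect (1324 ≠ 2642)


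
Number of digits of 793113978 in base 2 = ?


793113978 in base 2 = 101111010001011111010101111010
Number of digits = 30

30 digits (base 2)


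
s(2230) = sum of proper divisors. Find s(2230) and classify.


Proper divisors: 1, 2, 5, 10, 223, 446, 1115
Sum = 1 + 2 + 5 + 10 + 223 + 446 + 1115 = 1802
1802 < 2230 → deficient

s(2230) = 1802 (deficient)


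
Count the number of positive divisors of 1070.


1070 = 2^1 × 5^1 × 107^1
d(1070) = (1+1) × (1+1) × (1+1) = 8

8 divisors


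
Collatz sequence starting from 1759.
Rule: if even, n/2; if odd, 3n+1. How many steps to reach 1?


1759 → 5278 → 2639 → 7918 → 3959 → 11878 → 5939 → 17818 → 8909 → 26728 → 13364 → 6682 → 3341 → 10024 → 5012 → 2506 → 1253 → 3760 → 1880 → 940 → 470 → 235 → 706 → 353 → 1060 → 530 → 265 → 796 → 398 → 199 → 598 → 299 → 898 → 449 → 1348 → 674 → 337 → 1012 → 506 → 253 → 760 → 380 → 190 → 95 → 286 → 143 → 430 → 215 → 646 → 323 → 970 → 485 → 1456 → 728 → 364 → 182 → 91 → 274 → 137 → 412 → 206 → 103 → 310 → 155 → 466 → 233 → 700 → 350 → 175 → 526 → 263 → 790 → 395 → 1186 → 593 → 1780 → 890 → 445 → 1336 → 668 → 334 → 167 → 502 → 251 → 754 → 377 → 1132 → 566 → 283 → 850 → 425 → 1276 → 638 → 319 → 958 → 479 → 1438 → 719 → 2158 → 1079 → 3238 → 1619 → 4858 → 2429 → 7288 → 3644 → 1822 → 911 → 2734 → 1367 → 4102 → 2051 → 6154 → 3077 → 9232 → 4616 → 2308 → 1154 → 577 → 1732 → 866 → 433 → 1300 → 650 → 325 → 976 → 488 → 244 → 122 → 61 → 184 → 92 → 46 → 23 → 70 → 35 → 106 → 53 → 160 → 80 → 40 → 20 → 10 → 5 → 16 → 8 → 4 → 2 → 1
Total steps = 148

148 steps


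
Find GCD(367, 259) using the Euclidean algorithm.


367 = 1 * 259 + 108
259 = 2 * 108 + 43
108 = 2 * 43 + 22
43 = 1 * 22 + 21
22 = 1 * 21 + 1
21 = 21 * 1 + 0
GCD = 1


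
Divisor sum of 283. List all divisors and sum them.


Divisors of 283: 1, 283
Sum = 1 + 283 = 284

σ(283) = 284


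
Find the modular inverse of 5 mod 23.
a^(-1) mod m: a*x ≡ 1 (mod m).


Use the extended Euclidean algorithm on (23, 5); each row r = 23*s + 5*t:
r=23, s=1, t=0
r=5, s=0, t=1
q=4: r=3, s=1, t=-4   [23*(1) + 5*(-4) = 3]
q=1: r=2, s=-1, t=5   [23*(-1) + 5*(5) = 2]
q=1: r=1, s=2, t=-9   [23*(2) + 5*(-9) = 1]
q=2: r=0, s=-5, t=23   [23*(-5) + 5*(23) = 0]
GCD = 1 with t = -9, so 5*(-9) ≡ 1 (mod 23)
Inverse = -9 mod 23 = 14
Check: 5 * 14 = 70 ≡ 1 (mod 23)

5^(-1) ≡ 14 (mod 23)


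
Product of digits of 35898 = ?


3 × 5 × 8 × 9 × 8 = 8640


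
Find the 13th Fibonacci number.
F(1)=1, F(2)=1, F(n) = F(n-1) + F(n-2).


Sequence: 1, 1, 2, 3, 5, 8, 13, 21, 34, 55, 89, 144, 233
F(13) = 233


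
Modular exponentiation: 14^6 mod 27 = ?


14^1 mod 27 = 14
14^2 mod 27 = 7
14^3 mod 27 = 17
14^4 mod 27 = 22
14^5 mod 27 = 11
14^6 mod 27 = 19


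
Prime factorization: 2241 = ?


2241 / 3 = 747
747 / 3 = 249
249 / 3 = 83
83 / 83 = 1
2241 = 3^3 × 83


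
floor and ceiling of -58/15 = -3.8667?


-58/15 = -3.8667
floor = -4
ceil = -3

floor = -4, ceil = -3


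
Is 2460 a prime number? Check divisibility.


2460 / 2 = 1230 (exact division)
2460 is NOT prime.

No, 2460 is not prime


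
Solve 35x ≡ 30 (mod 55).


GCD(35, 55) = 5 divides 30
Divide: 7x ≡ 6 (mod 11)
x ≡ 4 (mod 11)


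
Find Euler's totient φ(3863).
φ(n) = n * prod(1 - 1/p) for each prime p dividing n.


3863 = 3863
Prime factors: 3863
φ(3863) = 3863 × (1-1/3863)
= 3863 × 3862/3863 = 3862

φ(3863) = 3862


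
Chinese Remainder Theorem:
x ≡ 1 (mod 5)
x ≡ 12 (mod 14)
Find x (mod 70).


M = 5*14 = 70
M1 = M/5 = 14, M2 = M/14 = 5
M1^(-1) mod 5 = 4, M2^(-1) mod 14 = 3
x = 1*14*4 + 12*5*3 = 236
236 mod 70 = 26
Check: 26 mod 5 = 1 ✓, 26 mod 14 = 12 ✓

x ≡ 26 (mod 70)


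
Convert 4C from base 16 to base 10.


4C (base 16) = 76 (decimal)
76 (decimal) = 76 (base 10)


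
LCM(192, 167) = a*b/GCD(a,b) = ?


GCD(192, 167) = 1
LCM = 192*167/1 = 32064/1 = 32064

LCM = 32064


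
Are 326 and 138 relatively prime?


Euclidean algorithm:
326 = 2 * 138 + 50
138 = 2 * 50 + 38
50 = 1 * 38 + 12
38 = 3 * 12 + 2
12 = 6 * 2 + 0
GCD(326, 138) = 2

No, not coprime (GCD = 2)


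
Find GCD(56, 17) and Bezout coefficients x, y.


Tabular extended Euclidean (each row: r = 56*s + 17*t):
r=56, s=1, t=0
r=17, s=0, t=1
q=3: r=5, s=1, t=-3   [56*(1) + 17*(-3) = 5]
q=3: r=2, s=-3, t=10   [56*(-3) + 17*(10) = 2]
q=2: r=1, s=7, t=-23   [56*(7) + 17*(-23) = 1]
q=2: r=0, s=-17, t=56   [56*(-17) + 17*(56) = 0]
GCD = 1; from the row with r=1: x=7, y=-23
Check: 56*(7) + 17*(-23) = 392 - 391 = 1

GCD = 1, x = 7, y = -23


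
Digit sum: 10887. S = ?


1 + 0 + 8 + 8 + 7 = 24


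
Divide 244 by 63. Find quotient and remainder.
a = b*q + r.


244 = 63 * 3 + 55
Check: 189 + 55 = 244

q = 3, r = 55


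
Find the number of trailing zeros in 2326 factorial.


floor(2326/5) = 465
floor(2326/25) = 93
floor(2326/125) = 18
floor(2326/625) = 3
Total = 579

579 trailing zeros


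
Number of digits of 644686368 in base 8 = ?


644686368 in base 8 = 4633221040
Number of digits = 10

10 digits (base 8)


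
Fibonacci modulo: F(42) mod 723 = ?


F(k) mod 723 for k=1..42:
1, 1, 2, 3, 5, 8, 13, 21, 34, 55, 89, 144, 233, 377, 610, 264, 151, 415, 566, 258, 101, 359, 460, 96, 556, 652, 485, 414, 176, 590, 43, 633, 676, 586, 539, 402, 218, 620, 115, 12, 127, 139
F(42) mod 723 = 139


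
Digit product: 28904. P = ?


2 × 8 × 9 × 0 × 4 = 0


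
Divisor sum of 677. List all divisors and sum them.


Divisors of 677: 1, 677
Sum = 1 + 677 = 678

σ(677) = 678


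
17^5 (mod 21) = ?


17^1 mod 21 = 17
17^2 mod 21 = 16
17^3 mod 21 = 20
17^4 mod 21 = 4
17^5 mod 21 = 5


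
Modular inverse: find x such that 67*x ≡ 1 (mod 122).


Use the extended Euclidean algorithm on (122, 67); each row r = 122*s + 67*t:
r=122, s=1, t=0
r=67, s=0, t=1
q=1: r=55, s=1, t=-1   [122*(1) + 67*(-1) = 55]
q=1: r=12, s=-1, t=2   [122*(-1) + 67*(2) = 12]
q=4: r=7, s=5, t=-9   [122*(5) + 67*(-9) = 7]
q=1: r=5, s=-6, t=11   [122*(-6) + 67*(11) = 5]
q=1: r=2, s=11, t=-20   [122*(11) + 67*(-20) = 2]
q=2: r=1, s=-28, t=51   [122*(-28) + 67*(51) = 1]
q=2: r=0, s=67, t=-122   [122*(67) + 67*(-122) = 0]
GCD = 1 with t = 51, so 67*(51) ≡ 1 (mod 122)
Inverse = 51 mod 122 = 51
Check: 67 * 51 = 3417 ≡ 1 (mod 122)

67^(-1) ≡ 51 (mod 122)


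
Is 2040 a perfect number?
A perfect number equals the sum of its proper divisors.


Proper divisors of 2040: 1, 2, 3, 4, 5, 6, 8, 10, 12, 15, 17, 20, 24, 30, 34, 40, 51, 60, 68, 85, 102, 120, 136, 170, 204, 255, 340, 408, 510, 680, 1020
Sum = 1 + 2 + 3 + 4 + 5 + 6 + 8 + 10 + 12 + 15 + 17 + 20 + 24 + 30 + 34 + 40 + 51 + 60 + 68 + 85 + 102 + 120 + 136 + 170 + 204 + 255 + 340 + 408 + 510 + 680 + 1020 = 4440

No, 2040 is not perfect (4440 ≠ 2040)


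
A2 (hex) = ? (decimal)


A2 (base 16) = 162 (decimal)
162 (decimal) = 162 (base 10)


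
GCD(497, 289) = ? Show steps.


497 = 1 * 289 + 208
289 = 1 * 208 + 81
208 = 2 * 81 + 46
81 = 1 * 46 + 35
46 = 1 * 35 + 11
35 = 3 * 11 + 2
11 = 5 * 2 + 1
2 = 2 * 1 + 0
GCD = 1


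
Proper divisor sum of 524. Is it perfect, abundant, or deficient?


Proper divisors: 1, 2, 4, 131, 262
Sum = 1 + 2 + 4 + 131 + 262 = 400
400 < 524 → deficient

s(524) = 400 (deficient)


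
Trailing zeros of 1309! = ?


floor(1309/5) = 261
floor(1309/25) = 52
floor(1309/125) = 10
floor(1309/625) = 2
Total = 325

325 trailing zeros


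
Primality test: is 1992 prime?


1992 / 2 = 996 (exact division)
1992 is NOT prime.

No, 1992 is not prime


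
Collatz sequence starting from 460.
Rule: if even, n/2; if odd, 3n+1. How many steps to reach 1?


460 → 230 → 115 → 346 → 173 → 520 → 260 → 130 → 65 → 196 → 98 → 49 → 148 → 74 → 37 → 112 → 56 → 28 → 14 → 7 → 22 → 11 → 34 → 17 → 52 → 26 → 13 → 40 → 20 → 10 → 5 → 16 → 8 → 4 → 2 → 1
Total steps = 35

35 steps


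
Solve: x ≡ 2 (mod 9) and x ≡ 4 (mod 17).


M = 9*17 = 153
M1 = M/9 = 17, M2 = M/17 = 9
M1^(-1) mod 9 = 8, M2^(-1) mod 17 = 2
x = 2*17*8 + 4*9*2 = 344
344 mod 153 = 38
Check: 38 mod 9 = 2 ✓, 38 mod 17 = 4 ✓

x ≡ 38 (mod 153)


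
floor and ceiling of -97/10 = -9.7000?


-97/10 = -9.7000
floor = -10
ceil = -9

floor = -10, ceil = -9


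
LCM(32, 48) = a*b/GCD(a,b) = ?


GCD(32, 48) = 16
LCM = 32*48/16 = 1536/16 = 96

LCM = 96


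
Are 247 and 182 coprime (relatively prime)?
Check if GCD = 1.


Euclidean algorithm:
247 = 1 * 182 + 65
182 = 2 * 65 + 52
65 = 1 * 52 + 13
52 = 4 * 13 + 0
GCD(247, 182) = 13

No, not coprime (GCD = 13)


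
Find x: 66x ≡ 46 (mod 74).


GCD(66, 74) = 2 divides 46
Divide: 33x ≡ 23 (mod 37)
x ≡ 22 (mod 37)


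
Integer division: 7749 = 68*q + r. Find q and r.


7749 = 68 * 113 + 65
Check: 7684 + 65 = 7749

q = 113, r = 65


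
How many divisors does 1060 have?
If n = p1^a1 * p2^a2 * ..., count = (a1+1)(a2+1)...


1060 = 2^2 × 5^1 × 53^1
d(1060) = (2+1) × (1+1) × (1+1) = 12

12 divisors


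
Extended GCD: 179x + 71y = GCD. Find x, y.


Tabular extended Euclidean (each row: r = 179*s + 71*t):
r=179, s=1, t=0
r=71, s=0, t=1
q=2: r=37, s=1, t=-2   [179*(1) + 71*(-2) = 37]
q=1: r=34, s=-1, t=3   [179*(-1) + 71*(3) = 34]
q=1: r=3, s=2, t=-5   [179*(2) + 71*(-5) = 3]
q=11: r=1, s=-23, t=58   [179*(-23) + 71*(58) = 1]
q=3: r=0, s=71, t=-179   [179*(71) + 71*(-179) = 0]
GCD = 1; from the row with r=1: x=-23, y=58
Check: 179*(-23) + 71*(58) = -4117 + 4118 = 1

GCD = 1, x = -23, y = 58


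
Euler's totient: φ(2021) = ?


2021 = 43 × 47
Prime factors: 43, 47
φ(2021) = 2021 × (1-1/43) × (1-1/47)
= 2021 × 42/43 × 46/47 = 1932

φ(2021) = 1932


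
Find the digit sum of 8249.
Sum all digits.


8 + 2 + 4 + 9 = 23


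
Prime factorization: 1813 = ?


1813 / 7 = 259
259 / 7 = 37
37 / 37 = 1
1813 = 7^2 × 37


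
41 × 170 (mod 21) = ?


41 × 170 = 6970
6970 mod 21 = 19


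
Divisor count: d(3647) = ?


3647 = 7^1 × 521^1
d(3647) = (1+1) × (1+1) = 4

4 divisors


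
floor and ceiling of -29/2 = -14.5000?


-29/2 = -14.5000
floor = -15
ceil = -14

floor = -15, ceil = -14


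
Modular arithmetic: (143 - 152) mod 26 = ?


143 - 152 = -9
-9 mod 26 = 17


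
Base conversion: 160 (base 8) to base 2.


160 (base 8) = 112 (decimal)
112 (decimal) = 1110000 (base 2)


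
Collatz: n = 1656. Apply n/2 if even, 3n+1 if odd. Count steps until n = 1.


1656 → 828 → 414 → 207 → 622 → 311 → 934 → 467 → 1402 → 701 → 2104 → 1052 → 526 → 263 → 790 → 395 → 1186 → 593 → 1780 → 890 → 445 → 1336 → 668 → 334 → 167 → 502 → 251 → 754 → 377 → 1132 → 566 → 283 → 850 → 425 → 1276 → 638 → 319 → 958 → 479 → 1438 → 719 → 2158 → 1079 → 3238 → 1619 → 4858 → 2429 → 7288 → 3644 → 1822 → 911 → 2734 → 1367 → 4102 → 2051 → 6154 → 3077 → 9232 → 4616 → 2308 → 1154 → 577 → 1732 → 866 → 433 → 1300 → 650 → 325 → 976 → 488 → 244 → 122 → 61 → 184 → 92 → 46 → 23 → 70 → 35 → 106 → 53 → 160 → 80 → 40 → 20 → 10 → 5 → 16 → 8 → 4 → 2 → 1
Total steps = 91

91 steps


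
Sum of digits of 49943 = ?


4 + 9 + 9 + 4 + 3 = 29


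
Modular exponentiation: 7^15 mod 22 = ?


7^1 mod 22 = 7
7^2 mod 22 = 5
7^3 mod 22 = 13
7^4 mod 22 = 3
7^5 mod 22 = 21
7^6 mod 22 = 15
7^7 mod 22 = 17
7^8 mod 22 = 9
7^9 mod 22 = 19
7^10 mod 22 = 1
7^11 mod 22 = 7
7^12 mod 22 = 5
7^13 mod 22 = 13
7^14 mod 22 = 3
7^15 mod 22 = 21


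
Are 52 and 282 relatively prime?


Euclidean algorithm:
282 = 5 * 52 + 22
52 = 2 * 22 + 8
22 = 2 * 8 + 6
8 = 1 * 6 + 2
6 = 3 * 2 + 0
GCD(52, 282) = 2

No, not coprime (GCD = 2)


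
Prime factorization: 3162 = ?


3162 / 2 = 1581
1581 / 3 = 527
527 / 17 = 31
31 / 31 = 1
3162 = 2 × 3 × 17 × 31


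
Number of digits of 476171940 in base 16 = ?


476171940 in base 16 = 1C61CEA4
Number of digits = 8

8 digits (base 16)


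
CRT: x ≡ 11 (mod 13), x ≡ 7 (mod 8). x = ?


M = 13*8 = 104
M1 = M/13 = 8, M2 = M/8 = 13
M1^(-1) mod 13 = 5, M2^(-1) mod 8 = 5
x = 11*8*5 + 7*13*5 = 895
895 mod 104 = 63
Check: 63 mod 13 = 11 ✓, 63 mod 8 = 7 ✓

x ≡ 63 (mod 104)


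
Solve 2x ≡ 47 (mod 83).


GCD(2, 83) = 1, unique solution
a^(-1) mod 83 = 42
x = 42 * 47 mod 83 = 65

x ≡ 65 (mod 83)


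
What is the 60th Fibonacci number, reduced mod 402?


F(k) mod 402 for k=1..60:
1, 1, 2, 3, 5, 8, 13, 21, 34, 55, 89, 144, 233, 377, 208, 183, 391, 172, 161, 333, 92, 23, 115, 138, 253, 391, 242, 231, 71, 302, 373, 273, 244, 115, 359, 72, 29, 101, 130, 231, 361, 190, 149, 339, 86, 23, 109, 132, 241, 373, 212, 183, 395, 176, 169, 345, 112, 55, 167, 222
F(60) mod 402 = 222


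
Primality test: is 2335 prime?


2335 / 5 = 467 (exact division)
2335 is NOT prime.

No, 2335 is not prime


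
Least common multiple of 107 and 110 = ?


GCD(107, 110) = 1
LCM = 107*110/1 = 11770/1 = 11770

LCM = 11770


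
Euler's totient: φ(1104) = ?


1104 = 2^4 × 3 × 23
Prime factors: 2, 3, 23
φ(1104) = 1104 × (1-1/2) × (1-1/3) × (1-1/23)
= 1104 × 1/2 × 2/3 × 22/23 = 352

φ(1104) = 352


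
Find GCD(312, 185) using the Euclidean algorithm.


312 = 1 * 185 + 127
185 = 1 * 127 + 58
127 = 2 * 58 + 11
58 = 5 * 11 + 3
11 = 3 * 3 + 2
3 = 1 * 2 + 1
2 = 2 * 1 + 0
GCD = 1


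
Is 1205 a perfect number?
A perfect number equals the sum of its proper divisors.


Proper divisors of 1205: 1, 5, 241
Sum = 1 + 5 + 241 = 247

No, 1205 is not perfect (247 ≠ 1205)


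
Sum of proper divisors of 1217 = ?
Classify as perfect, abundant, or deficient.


Proper divisors: 1
Sum = 1 = 1
1 < 1217 → deficient

s(1217) = 1 (deficient)


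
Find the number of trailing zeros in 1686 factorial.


floor(1686/5) = 337
floor(1686/25) = 67
floor(1686/125) = 13
floor(1686/625) = 2
Total = 419

419 trailing zeros


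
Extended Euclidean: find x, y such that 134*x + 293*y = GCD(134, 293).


Tabular extended Euclidean (each row: r = 134*s + 293*t):
r=134, s=1, t=0
r=293, s=0, t=1
q=0: r=134, s=1, t=0   [134*(1) + 293*(0) = 134]
q=2: r=25, s=-2, t=1   [134*(-2) + 293*(1) = 25]
q=5: r=9, s=11, t=-5   [134*(11) + 293*(-5) = 9]
q=2: r=7, s=-24, t=11   [134*(-24) + 293*(11) = 7]
q=1: r=2, s=35, t=-16   [134*(35) + 293*(-16) = 2]
q=3: r=1, s=-129, t=59   [134*(-129) + 293*(59) = 1]
q=2: r=0, s=293, t=-134   [134*(293) + 293*(-134) = 0]
GCD = 1; from the row with r=1: x=-129, y=59
Check: 134*(-129) + 293*(59) = -17286 + 17287 = 1

GCD = 1, x = -129, y = 59


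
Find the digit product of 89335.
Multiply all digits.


8 × 9 × 3 × 3 × 5 = 3240


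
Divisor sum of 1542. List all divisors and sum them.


Divisors of 1542: 1, 2, 3, 6, 257, 514, 771, 1542
Sum = 1 + 2 + 3 + 6 + 257 + 514 + 771 + 1542 = 3096

σ(1542) = 3096


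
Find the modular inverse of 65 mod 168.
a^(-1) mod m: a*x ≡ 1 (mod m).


Use the extended Euclidean algorithm on (168, 65); each row r = 168*s + 65*t:
r=168, s=1, t=0
r=65, s=0, t=1
q=2: r=38, s=1, t=-2   [168*(1) + 65*(-2) = 38]
q=1: r=27, s=-1, t=3   [168*(-1) + 65*(3) = 27]
q=1: r=11, s=2, t=-5   [168*(2) + 65*(-5) = 11]
q=2: r=5, s=-5, t=13   [168*(-5) + 65*(13) = 5]
q=2: r=1, s=12, t=-31   [168*(12) + 65*(-31) = 1]
q=5: r=0, s=-65, t=168   [168*(-65) + 65*(168) = 0]
GCD = 1 with t = -31, so 65*(-31) ≡ 1 (mod 168)
Inverse = -31 mod 168 = 137
Check: 65 * 137 = 8905 ≡ 1 (mod 168)

65^(-1) ≡ 137 (mod 168)


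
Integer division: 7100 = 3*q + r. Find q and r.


7100 = 3 * 2366 + 2
Check: 7098 + 2 = 7100

q = 2366, r = 2


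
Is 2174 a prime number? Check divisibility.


2174 / 2 = 1087 (exact division)
2174 is NOT prime.

No, 2174 is not prime


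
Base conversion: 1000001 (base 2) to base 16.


1000001 (base 2) = 65 (decimal)
65 (decimal) = 41 (base 16)


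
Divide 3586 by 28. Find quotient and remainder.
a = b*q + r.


3586 = 28 * 128 + 2
Check: 3584 + 2 = 3586

q = 128, r = 2


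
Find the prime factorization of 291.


291 / 3 = 97
97 / 97 = 1
291 = 3 × 97


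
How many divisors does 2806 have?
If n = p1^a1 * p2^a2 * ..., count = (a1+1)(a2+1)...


2806 = 2^1 × 23^1 × 61^1
d(2806) = (1+1) × (1+1) × (1+1) = 8

8 divisors


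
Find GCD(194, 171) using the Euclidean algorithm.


194 = 1 * 171 + 23
171 = 7 * 23 + 10
23 = 2 * 10 + 3
10 = 3 * 3 + 1
3 = 3 * 1 + 0
GCD = 1


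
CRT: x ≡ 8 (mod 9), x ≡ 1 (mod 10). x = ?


M = 9*10 = 90
M1 = M/9 = 10, M2 = M/10 = 9
M1^(-1) mod 9 = 1, M2^(-1) mod 10 = 9
x = 8*10*1 + 1*9*9 = 161
161 mod 90 = 71
Check: 71 mod 9 = 8 ✓, 71 mod 10 = 1 ✓

x ≡ 71 (mod 90)


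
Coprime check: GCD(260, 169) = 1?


Euclidean algorithm:
260 = 1 * 169 + 91
169 = 1 * 91 + 78
91 = 1 * 78 + 13
78 = 6 * 13 + 0
GCD(260, 169) = 13

No, not coprime (GCD = 13)


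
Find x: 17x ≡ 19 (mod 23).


GCD(17, 23) = 1, unique solution
a^(-1) mod 23 = 19
x = 19 * 19 mod 23 = 16

x ≡ 16 (mod 23)


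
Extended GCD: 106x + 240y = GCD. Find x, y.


Tabular extended Euclidean (each row: r = 106*s + 240*t):
r=106, s=1, t=0
r=240, s=0, t=1
q=0: r=106, s=1, t=0   [106*(1) + 240*(0) = 106]
q=2: r=28, s=-2, t=1   [106*(-2) + 240*(1) = 28]
q=3: r=22, s=7, t=-3   [106*(7) + 240*(-3) = 22]
q=1: r=6, s=-9, t=4   [106*(-9) + 240*(4) = 6]
q=3: r=4, s=34, t=-15   [106*(34) + 240*(-15) = 4]
q=1: r=2, s=-43, t=19   [106*(-43) + 240*(19) = 2]
q=2: r=0, s=120, t=-53   [106*(120) + 240*(-53) = 0]
GCD = 2; from the row with r=2: x=-43, y=19
Check: 106*(-43) + 240*(19) = -4558 + 4560 = 2

GCD = 2, x = -43, y = 19


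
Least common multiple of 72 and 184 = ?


GCD(72, 184) = 8
LCM = 72*184/8 = 13248/8 = 1656

LCM = 1656


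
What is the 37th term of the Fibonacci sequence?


Sequence: 1, 1, 2, 3, 5, 8, 13, 21, 34, 55, 89, 144, 233, 377, 610, 987, 1597, 2584, 4181, 6765, 10946, 17711, 28657, 46368, 75025, 121393, 196418, 317811, 514229, 832040, 1346269, 2178309, 3524578, 5702887, 9227465, 14930352, 24157817
F(37) = 24157817


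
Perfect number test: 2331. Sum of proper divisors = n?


Proper divisors of 2331: 1, 3, 7, 9, 21, 37, 63, 111, 259, 333, 777
Sum = 1 + 3 + 7 + 9 + 21 + 37 + 63 + 111 + 259 + 333 + 777 = 1621

No, 2331 is not perfect (1621 ≠ 2331)


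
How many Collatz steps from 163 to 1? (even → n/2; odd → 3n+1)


163 → 490 → 245 → 736 → 368 → 184 → 92 → 46 → 23 → 70 → 35 → 106 → 53 → 160 → 80 → 40 → 20 → 10 → 5 → 16 → 8 → 4 → 2 → 1
Total steps = 23

23 steps


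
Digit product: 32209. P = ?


3 × 2 × 2 × 0 × 9 = 0


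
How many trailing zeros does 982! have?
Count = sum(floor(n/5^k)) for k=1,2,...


floor(982/5) = 196
floor(982/25) = 39
floor(982/125) = 7
floor(982/625) = 1
Total = 243

243 trailing zeros


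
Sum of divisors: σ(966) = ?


Divisors of 966: 1, 2, 3, 6, 7, 14, 21, 23, 42, 46, 69, 138, 161, 322, 483, 966
Sum = 1 + 2 + 3 + 6 + 7 + 14 + 21 + 23 + 42 + 46 + 69 + 138 + 161 + 322 + 483 + 966 = 2304

σ(966) = 2304


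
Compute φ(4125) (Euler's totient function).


4125 = 3 × 5^3 × 11
Prime factors: 3, 5, 11
φ(4125) = 4125 × (1-1/3) × (1-1/5) × (1-1/11)
= 4125 × 2/3 × 4/5 × 10/11 = 2000

φ(4125) = 2000


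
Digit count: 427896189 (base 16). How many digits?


427896189 in base 16 = 19812D7D
Number of digits = 8

8 digits (base 16)


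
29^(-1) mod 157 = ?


Use the extended Euclidean algorithm on (157, 29); each row r = 157*s + 29*t:
r=157, s=1, t=0
r=29, s=0, t=1
q=5: r=12, s=1, t=-5   [157*(1) + 29*(-5) = 12]
q=2: r=5, s=-2, t=11   [157*(-2) + 29*(11) = 5]
q=2: r=2, s=5, t=-27   [157*(5) + 29*(-27) = 2]
q=2: r=1, s=-12, t=65   [157*(-12) + 29*(65) = 1]
q=2: r=0, s=29, t=-157   [157*(29) + 29*(-157) = 0]
GCD = 1 with t = 65, so 29*(65) ≡ 1 (mod 157)
Inverse = 65 mod 157 = 65
Check: 29 * 65 = 1885 ≡ 1 (mod 157)

29^(-1) ≡ 65 (mod 157)


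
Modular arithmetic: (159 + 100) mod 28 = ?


159 + 100 = 259
259 mod 28 = 7


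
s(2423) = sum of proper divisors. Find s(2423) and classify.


Proper divisors: 1
Sum = 1 = 1
1 < 2423 → deficient

s(2423) = 1 (deficient)


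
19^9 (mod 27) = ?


19^1 mod 27 = 19
19^2 mod 27 = 10
19^3 mod 27 = 1
19^4 mod 27 = 19
19^5 mod 27 = 10
19^6 mod 27 = 1
19^7 mod 27 = 19
19^8 mod 27 = 10
19^9 mod 27 = 1


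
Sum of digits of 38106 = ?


3 + 8 + 1 + 0 + 6 = 18


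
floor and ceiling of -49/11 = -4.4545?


-49/11 = -4.4545
floor = -5
ceil = -4

floor = -5, ceil = -4


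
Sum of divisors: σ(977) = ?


Divisors of 977: 1, 977
Sum = 1 + 977 = 978

σ(977) = 978


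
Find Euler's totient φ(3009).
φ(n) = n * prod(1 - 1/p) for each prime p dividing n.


3009 = 3 × 17 × 59
Prime factors: 3, 17, 59
φ(3009) = 3009 × (1-1/3) × (1-1/17) × (1-1/59)
= 3009 × 2/3 × 16/17 × 58/59 = 1856

φ(3009) = 1856


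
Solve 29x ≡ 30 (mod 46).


GCD(29, 46) = 1, unique solution
a^(-1) mod 46 = 27
x = 27 * 30 mod 46 = 28

x ≡ 28 (mod 46)


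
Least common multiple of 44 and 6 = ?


GCD(44, 6) = 2
LCM = 44*6/2 = 264/2 = 132

LCM = 132


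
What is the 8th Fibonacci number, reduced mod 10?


F(k) mod 10 for k=1..8:
1, 1, 2, 3, 5, 8, 3, 1
F(8) mod 10 = 1


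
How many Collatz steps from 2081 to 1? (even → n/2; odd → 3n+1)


2081 → 6244 → 3122 → 1561 → 4684 → 2342 → 1171 → 3514 → 1757 → 5272 → 2636 → 1318 → 659 → 1978 → 989 → 2968 → 1484 → 742 → 371 → 1114 → 557 → 1672 → 836 → 418 → 209 → 628 → 314 → 157 → 472 → 236 → 118 → 59 → 178 → 89 → 268 → 134 → 67 → 202 → 101 → 304 → 152 → 76 → 38 → 19 → 58 → 29 → 88 → 44 → 22 → 11 → 34 → 17 → 52 → 26 → 13 → 40 → 20 → 10 → 5 → 16 → 8 → 4 → 2 → 1
Total steps = 63

63 steps


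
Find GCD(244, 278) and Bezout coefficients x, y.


Tabular extended Euclidean (each row: r = 244*s + 278*t):
r=244, s=1, t=0
r=278, s=0, t=1
q=0: r=244, s=1, t=0   [244*(1) + 278*(0) = 244]
q=1: r=34, s=-1, t=1   [244*(-1) + 278*(1) = 34]
q=7: r=6, s=8, t=-7   [244*(8) + 278*(-7) = 6]
q=5: r=4, s=-41, t=36   [244*(-41) + 278*(36) = 4]
q=1: r=2, s=49, t=-43   [244*(49) + 278*(-43) = 2]
q=2: r=0, s=-139, t=122   [244*(-139) + 278*(122) = 0]
GCD = 2; from the row with r=2: x=49, y=-43
Check: 244*(49) + 278*(-43) = 11956 - 11954 = 2

GCD = 2, x = 49, y = -43


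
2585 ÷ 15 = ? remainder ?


2585 = 15 * 172 + 5
Check: 2580 + 5 = 2585

q = 172, r = 5


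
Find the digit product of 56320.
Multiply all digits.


5 × 6 × 3 × 2 × 0 = 0


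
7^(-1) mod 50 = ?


Use the extended Euclidean algorithm on (50, 7); each row r = 50*s + 7*t:
r=50, s=1, t=0
r=7, s=0, t=1
q=7: r=1, s=1, t=-7   [50*(1) + 7*(-7) = 1]
q=7: r=0, s=-7, t=50   [50*(-7) + 7*(50) = 0]
GCD = 1 with t = -7, so 7*(-7) ≡ 1 (mod 50)
Inverse = -7 mod 50 = 43
Check: 7 * 43 = 301 ≡ 1 (mod 50)

7^(-1) ≡ 43 (mod 50)


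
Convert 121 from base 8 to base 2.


121 (base 8) = 81 (decimal)
81 (decimal) = 1010001 (base 2)


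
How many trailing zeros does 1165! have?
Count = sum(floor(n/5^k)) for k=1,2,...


floor(1165/5) = 233
floor(1165/25) = 46
floor(1165/125) = 9
floor(1165/625) = 1
Total = 289

289 trailing zeros


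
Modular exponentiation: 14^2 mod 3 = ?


14^1 mod 3 = 2
14^2 mod 3 = 1


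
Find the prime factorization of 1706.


1706 / 2 = 853
853 / 853 = 1
1706 = 2 × 853


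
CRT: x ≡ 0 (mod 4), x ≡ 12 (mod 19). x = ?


M = 4*19 = 76
M1 = M/4 = 19, M2 = M/19 = 4
M1^(-1) mod 4 = 3, M2^(-1) mod 19 = 5
x = 0*19*3 + 12*4*5 = 240
240 mod 76 = 12
Check: 12 mod 4 = 0 ✓, 12 mod 19 = 12 ✓

x ≡ 12 (mod 76)


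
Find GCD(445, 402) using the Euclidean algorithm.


445 = 1 * 402 + 43
402 = 9 * 43 + 15
43 = 2 * 15 + 13
15 = 1 * 13 + 2
13 = 6 * 2 + 1
2 = 2 * 1 + 0
GCD = 1


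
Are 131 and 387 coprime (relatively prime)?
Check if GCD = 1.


Euclidean algorithm:
387 = 2 * 131 + 125
131 = 1 * 125 + 6
125 = 20 * 6 + 5
6 = 1 * 5 + 1
5 = 5 * 1 + 0
GCD(131, 387) = 1

Yes, coprime (GCD = 1)


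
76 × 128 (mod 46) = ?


76 × 128 = 9728
9728 mod 46 = 22


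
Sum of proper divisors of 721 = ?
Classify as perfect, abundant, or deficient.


Proper divisors: 1, 7, 103
Sum = 1 + 7 + 103 = 111
111 < 721 → deficient

s(721) = 111 (deficient)


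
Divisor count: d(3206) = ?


3206 = 2^1 × 7^1 × 229^1
d(3206) = (1+1) × (1+1) × (1+1) = 8

8 divisors


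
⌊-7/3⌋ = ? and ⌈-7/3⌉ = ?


-7/3 = -2.3333
floor = -3
ceil = -2

floor = -3, ceil = -2


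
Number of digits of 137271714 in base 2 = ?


137271714 in base 2 = 1000001011101001100110100010
Number of digits = 28

28 digits (base 2)


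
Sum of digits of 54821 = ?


5 + 4 + 8 + 2 + 1 = 20


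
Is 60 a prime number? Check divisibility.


60 / 2 = 30 (exact division)
60 is NOT prime.

No, 60 is not prime


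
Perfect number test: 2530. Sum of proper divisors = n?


Proper divisors of 2530: 1, 2, 5, 10, 11, 22, 23, 46, 55, 110, 115, 230, 253, 506, 1265
Sum = 1 + 2 + 5 + 10 + 11 + 22 + 23 + 46 + 55 + 110 + 115 + 230 + 253 + 506 + 1265 = 2654

No, 2530 is not perfect (2654 ≠ 2530)


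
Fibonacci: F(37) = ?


Sequence: 1, 1, 2, 3, 5, 8, 13, 21, 34, 55, 89, 144, 233, 377, 610, 987, 1597, 2584, 4181, 6765, 10946, 17711, 28657, 46368, 75025, 121393, 196418, 317811, 514229, 832040, 1346269, 2178309, 3524578, 5702887, 9227465, 14930352, 24157817
F(37) = 24157817


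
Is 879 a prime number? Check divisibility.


879 / 3 = 293 (exact division)
879 is NOT prime.

No, 879 is not prime
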